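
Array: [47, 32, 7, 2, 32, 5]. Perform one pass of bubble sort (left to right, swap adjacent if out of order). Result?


After one pass: [32, 7, 2, 32, 5, 47]


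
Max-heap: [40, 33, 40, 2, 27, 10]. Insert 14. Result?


Append 14: [40, 33, 40, 2, 27, 10, 14]
Bubble up: no swaps needed
Result: [40, 33, 40, 2, 27, 10, 14]


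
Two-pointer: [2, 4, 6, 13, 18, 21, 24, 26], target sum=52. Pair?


Two pointers: lo=0, hi=7
No pair sums to 52


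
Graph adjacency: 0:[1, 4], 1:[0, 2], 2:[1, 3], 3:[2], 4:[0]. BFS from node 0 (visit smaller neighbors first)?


BFS queue: start with [0]
Visit order: [0, 1, 4, 2, 3]


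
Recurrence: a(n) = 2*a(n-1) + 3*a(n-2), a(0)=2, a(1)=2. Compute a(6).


Build bottom-up:
...a(4)=82, a(5)=242, a(6)=2*242+3*82=730


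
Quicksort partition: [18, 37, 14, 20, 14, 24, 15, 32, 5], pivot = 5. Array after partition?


Elements <= 5 go left of pivot.
Result: [5, 37, 14, 20, 14, 24, 15, 32, 18], pivot at index 0


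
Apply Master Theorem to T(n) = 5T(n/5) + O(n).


a=5, b=5, c=1. log_5(5)=1 = c=1. Case 2: O(n^c log n) = O(n log n)
Complexity: O(n log n)


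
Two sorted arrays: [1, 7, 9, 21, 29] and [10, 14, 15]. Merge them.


Compare heads, take smaller each step.
Merged: [1, 7, 9, 10, 14, 15, 21, 29]


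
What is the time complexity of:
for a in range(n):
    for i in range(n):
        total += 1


Per nesting level: O(n) * O(n) = O(n^2)
Complexity: O(n^2)


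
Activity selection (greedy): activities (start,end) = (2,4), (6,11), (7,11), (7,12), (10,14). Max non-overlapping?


Greedy: pick earliest-ending, then skip overlaps.
Selected (2 activities): [(2, 4), (6, 11)]


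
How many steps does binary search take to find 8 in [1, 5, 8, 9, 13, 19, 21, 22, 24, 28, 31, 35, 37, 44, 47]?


Search for 8:
[0,14] mid=7 arr[7]=22
[0,6] mid=3 arr[3]=9
[0,2] mid=1 arr[1]=5
[2,2] mid=2 arr[2]=8
Total: 4 comparisons


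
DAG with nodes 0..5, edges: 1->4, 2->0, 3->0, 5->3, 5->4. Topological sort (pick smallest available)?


Kahn's algorithm, process smallest node first
Order: [1, 2, 5, 3, 0, 4]


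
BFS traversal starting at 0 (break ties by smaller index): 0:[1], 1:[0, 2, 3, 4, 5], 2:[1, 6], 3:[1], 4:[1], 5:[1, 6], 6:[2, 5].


BFS queue: start with [0]
Visit order: [0, 1, 2, 3, 4, 5, 6]


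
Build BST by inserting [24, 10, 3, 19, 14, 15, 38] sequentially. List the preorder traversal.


Root = 24; build tree by BST insertion.
Preorder traversal: [24, 10, 3, 19, 14, 15, 38]


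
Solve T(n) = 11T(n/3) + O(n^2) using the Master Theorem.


a=11, b=3, c=2. log_3(11)=2.183 > c=2. Case 1: O(n^log_b(a)) = O(n^2.183)
Complexity: O(n^2.183)


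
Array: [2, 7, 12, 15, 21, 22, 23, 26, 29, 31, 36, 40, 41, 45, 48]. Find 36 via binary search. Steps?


Search for 36:
[0,14] mid=7 arr[7]=26
[8,14] mid=11 arr[11]=40
[8,10] mid=9 arr[9]=31
[10,10] mid=10 arr[10]=36
Total: 4 comparisons


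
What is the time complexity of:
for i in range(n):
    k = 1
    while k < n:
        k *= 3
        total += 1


Per nesting level: O(n) * O(log n) = O(n log n)
Complexity: O(n log n)


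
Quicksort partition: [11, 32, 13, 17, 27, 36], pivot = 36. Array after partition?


Elements <= 36 go left of pivot.
Result: [11, 32, 13, 17, 27, 36], pivot at index 5


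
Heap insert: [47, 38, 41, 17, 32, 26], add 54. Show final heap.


Append 54: [47, 38, 41, 17, 32, 26, 54]
Bubble up: swap idx 6(54) with idx 2(41); swap idx 2(54) with idx 0(47)
Result: [54, 38, 47, 17, 32, 26, 41]


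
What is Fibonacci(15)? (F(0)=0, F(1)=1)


F(n)=F(n-1)+F(n-2)
...F(13)=233, F(14)=377, F(15)=610


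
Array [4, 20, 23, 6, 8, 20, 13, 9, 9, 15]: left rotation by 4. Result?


Left rotate by 4: [8, 20, 13, 9, 9, 15, 4, 20, 23, 6]


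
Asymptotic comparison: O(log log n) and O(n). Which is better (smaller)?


double-logarithmic grows slower than linear
O(log log n) is asymptotically smaller; O(n) grows faster


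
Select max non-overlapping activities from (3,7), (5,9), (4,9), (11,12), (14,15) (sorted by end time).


Greedy: pick earliest-ending, then skip overlaps.
Selected (3 activities): [(3, 7), (11, 12), (14, 15)]


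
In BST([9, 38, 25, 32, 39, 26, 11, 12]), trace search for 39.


BST root = 9
Search for 39: compare at each node
Path: [9, 38, 39]


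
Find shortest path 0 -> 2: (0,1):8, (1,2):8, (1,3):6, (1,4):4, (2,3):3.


Dijkstra from 0:
Distances: {0: 0, 1: 8, 2: 16, 3: 14, 4: 12}
Shortest distance to 2 = 16, path = [0, 1, 2]


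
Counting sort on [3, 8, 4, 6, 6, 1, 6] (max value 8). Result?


Count array: [0, 1, 0, 1, 1, 0, 3, 0, 1]
Reconstruct: [1, 3, 4, 6, 6, 6, 8]


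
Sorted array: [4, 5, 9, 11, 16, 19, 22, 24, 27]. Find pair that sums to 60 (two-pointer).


Two pointers: lo=0, hi=8
No pair sums to 60


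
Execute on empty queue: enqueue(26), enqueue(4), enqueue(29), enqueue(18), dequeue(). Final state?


enqueue(26) -> [26]
enqueue(4) -> [26, 4]
enqueue(29) -> [26, 4, 29]
enqueue(18) -> [26, 4, 29, 18]
dequeue() returns 26 -> [4, 29, 18]
Final queue (front to back): [4, 29, 18]


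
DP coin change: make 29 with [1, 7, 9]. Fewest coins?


dp[0]=0; dp[i]=1+min(dp[i-c] for c in coins)
...dp[24]=4, dp[25]=3, dp[26]=4, dp[27]=3, dp[28]=4, dp[29]=5
Minimum coins for 29 = 5


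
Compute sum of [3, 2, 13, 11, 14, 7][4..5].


Prefix sums: [0, 3, 5, 18, 29, 43, 50]
Sum[4..5] = prefix[6] - prefix[4] = 50 - 29 = 21


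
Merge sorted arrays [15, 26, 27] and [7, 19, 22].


Compare heads, take smaller each step.
Merged: [7, 15, 19, 22, 26, 27]


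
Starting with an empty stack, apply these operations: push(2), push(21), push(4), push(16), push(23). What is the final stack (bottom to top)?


push(2) -> [2]
push(21) -> [2, 21]
push(4) -> [2, 21, 4]
push(16) -> [2, 21, 4, 16]
push(23) -> [2, 21, 4, 16, 23]
Final stack (bottom to top): [2, 21, 4, 16, 23]


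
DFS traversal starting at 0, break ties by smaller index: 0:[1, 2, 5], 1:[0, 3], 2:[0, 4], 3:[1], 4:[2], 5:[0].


DFS stack-based: start with [0]
Visit order: [0, 1, 3, 2, 4, 5]


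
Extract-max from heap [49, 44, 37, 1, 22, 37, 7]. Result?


Max = 49
Replace root with last, heapify down
Resulting heap: [44, 22, 37, 1, 7, 37]


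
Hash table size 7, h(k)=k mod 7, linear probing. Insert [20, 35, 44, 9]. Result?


Insertions: 20->slot 6; 35->slot 0; 44->slot 2; 9->slot 3
Table: [35, None, 44, 9, None, None, 20]


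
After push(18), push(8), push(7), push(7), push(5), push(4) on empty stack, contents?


push(18) -> [18]
push(8) -> [18, 8]
push(7) -> [18, 8, 7]
push(7) -> [18, 8, 7, 7]
push(5) -> [18, 8, 7, 7, 5]
push(4) -> [18, 8, 7, 7, 5, 4]
Final stack (bottom to top): [18, 8, 7, 7, 5, 4]


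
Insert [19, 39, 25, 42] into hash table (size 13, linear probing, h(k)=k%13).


Insertions: 19->slot 6; 39->slot 0; 25->slot 12; 42->slot 3
Table: [39, None, None, 42, None, None, 19, None, None, None, None, None, 25]


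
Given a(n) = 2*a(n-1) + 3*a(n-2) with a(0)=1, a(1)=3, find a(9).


Build bottom-up:
...a(7)=2187, a(8)=6561, a(9)=2*6561+3*2187=19683


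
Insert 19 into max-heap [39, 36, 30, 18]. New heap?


Append 19: [39, 36, 30, 18, 19]
Bubble up: no swaps needed
Result: [39, 36, 30, 18, 19]


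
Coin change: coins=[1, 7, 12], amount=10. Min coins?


dp[0]=0; dp[i]=1+min(dp[i-c] for c in coins)
...dp[5]=5, dp[6]=6, dp[7]=1, dp[8]=2, dp[9]=3, dp[10]=4
Minimum coins for 10 = 4


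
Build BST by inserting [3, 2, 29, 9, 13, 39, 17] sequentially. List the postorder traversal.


Root = 3; build tree by BST insertion.
Postorder traversal: [2, 17, 13, 9, 39, 29, 3]


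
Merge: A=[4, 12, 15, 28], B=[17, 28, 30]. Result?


Compare heads, take smaller each step.
Merged: [4, 12, 15, 17, 28, 28, 30]


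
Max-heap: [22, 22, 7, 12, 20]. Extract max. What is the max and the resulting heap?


Max = 22
Replace root with last, heapify down
Resulting heap: [22, 20, 7, 12]


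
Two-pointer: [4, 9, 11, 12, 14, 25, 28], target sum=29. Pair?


Two pointers: lo=0, hi=6
Found pair: (4, 25) summing to 29


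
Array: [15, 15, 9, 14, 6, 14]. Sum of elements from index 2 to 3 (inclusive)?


Prefix sums: [0, 15, 30, 39, 53, 59, 73]
Sum[2..3] = prefix[4] - prefix[2] = 53 - 30 = 23


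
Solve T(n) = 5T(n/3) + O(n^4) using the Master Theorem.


a=5, b=3, c=4. log_3(5)=1.465 < c=4. Case 3: O(n^c) = O(n^4)
Complexity: O(n^4)


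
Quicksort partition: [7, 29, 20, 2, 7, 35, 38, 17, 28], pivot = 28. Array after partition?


Elements <= 28 go left of pivot.
Result: [7, 20, 2, 7, 17, 28, 38, 29, 35], pivot at index 5


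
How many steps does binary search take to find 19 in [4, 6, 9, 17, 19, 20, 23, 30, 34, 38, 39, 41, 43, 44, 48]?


Search for 19:
[0,14] mid=7 arr[7]=30
[0,6] mid=3 arr[3]=17
[4,6] mid=5 arr[5]=20
[4,4] mid=4 arr[4]=19
Total: 4 comparisons


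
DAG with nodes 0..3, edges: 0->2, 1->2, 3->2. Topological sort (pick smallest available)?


Kahn's algorithm, process smallest node first
Order: [0, 1, 3, 2]


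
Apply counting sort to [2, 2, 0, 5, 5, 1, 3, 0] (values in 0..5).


Count array: [2, 1, 2, 1, 0, 2]
Reconstruct: [0, 0, 1, 2, 2, 3, 5, 5]


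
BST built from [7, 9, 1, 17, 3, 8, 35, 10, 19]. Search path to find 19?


BST root = 7
Search for 19: compare at each node
Path: [7, 9, 17, 35, 19]


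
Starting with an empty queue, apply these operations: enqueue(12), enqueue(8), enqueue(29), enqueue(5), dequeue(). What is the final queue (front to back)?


enqueue(12) -> [12]
enqueue(8) -> [12, 8]
enqueue(29) -> [12, 8, 29]
enqueue(5) -> [12, 8, 29, 5]
dequeue() returns 12 -> [8, 29, 5]
Final queue (front to back): [8, 29, 5]


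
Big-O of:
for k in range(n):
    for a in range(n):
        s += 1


Per nesting level: O(n) * O(n) = O(n^2)
Complexity: O(n^2)


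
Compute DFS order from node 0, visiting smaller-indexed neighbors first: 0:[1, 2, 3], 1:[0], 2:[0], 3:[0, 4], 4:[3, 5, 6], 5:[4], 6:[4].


DFS stack-based: start with [0]
Visit order: [0, 1, 2, 3, 4, 5, 6]


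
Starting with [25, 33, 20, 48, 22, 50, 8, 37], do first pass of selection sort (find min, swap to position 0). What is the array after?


After one pass: [8, 33, 20, 48, 22, 50, 25, 37]


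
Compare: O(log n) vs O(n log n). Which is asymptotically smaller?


logarithmic grows slower than linearithmic
O(log n) is asymptotically smaller; O(n log n) grows faster


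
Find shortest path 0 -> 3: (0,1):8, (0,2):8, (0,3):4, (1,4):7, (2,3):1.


Dijkstra from 0:
Distances: {0: 0, 1: 8, 2: 5, 3: 4, 4: 15}
Shortest distance to 3 = 4, path = [0, 3]


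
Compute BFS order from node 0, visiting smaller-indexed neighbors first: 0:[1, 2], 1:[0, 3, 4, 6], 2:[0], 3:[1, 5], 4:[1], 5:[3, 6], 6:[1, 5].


BFS queue: start with [0]
Visit order: [0, 1, 2, 3, 4, 6, 5]


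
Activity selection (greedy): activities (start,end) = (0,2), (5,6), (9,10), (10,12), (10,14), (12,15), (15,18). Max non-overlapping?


Greedy: pick earliest-ending, then skip overlaps.
Selected (6 activities): [(0, 2), (5, 6), (9, 10), (10, 12), (12, 15), (15, 18)]


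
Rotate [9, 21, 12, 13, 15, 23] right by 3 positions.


Right rotate by 3: [13, 15, 23, 9, 21, 12]


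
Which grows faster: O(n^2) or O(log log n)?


double-logarithmic grows slower than quadratic
O(log log n) is asymptotically smaller; O(n^2) grows faster


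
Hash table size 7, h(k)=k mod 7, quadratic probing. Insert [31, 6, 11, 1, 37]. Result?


Insertions: 31->slot 3; 6->slot 6; 11->slot 4; 1->slot 1; 37->slot 2
Table: [None, 1, 37, 31, 11, None, 6]


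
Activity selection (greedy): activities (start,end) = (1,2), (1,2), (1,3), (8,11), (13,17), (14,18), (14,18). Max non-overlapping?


Greedy: pick earliest-ending, then skip overlaps.
Selected (3 activities): [(1, 2), (8, 11), (13, 17)]


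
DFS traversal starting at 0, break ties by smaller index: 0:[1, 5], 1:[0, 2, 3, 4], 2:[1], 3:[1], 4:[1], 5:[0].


DFS stack-based: start with [0]
Visit order: [0, 1, 2, 3, 4, 5]


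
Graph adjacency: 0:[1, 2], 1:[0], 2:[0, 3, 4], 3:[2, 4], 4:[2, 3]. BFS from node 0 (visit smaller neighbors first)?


BFS queue: start with [0]
Visit order: [0, 1, 2, 3, 4]


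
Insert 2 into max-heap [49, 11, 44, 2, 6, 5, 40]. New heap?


Append 2: [49, 11, 44, 2, 6, 5, 40, 2]
Bubble up: no swaps needed
Result: [49, 11, 44, 2, 6, 5, 40, 2]


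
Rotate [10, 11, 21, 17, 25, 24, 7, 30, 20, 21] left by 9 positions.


Left rotate by 9: [21, 10, 11, 21, 17, 25, 24, 7, 30, 20]


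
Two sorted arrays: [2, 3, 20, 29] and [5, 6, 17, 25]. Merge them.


Compare heads, take smaller each step.
Merged: [2, 3, 5, 6, 17, 20, 25, 29]


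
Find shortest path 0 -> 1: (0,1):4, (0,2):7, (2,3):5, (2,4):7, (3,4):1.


Dijkstra from 0:
Distances: {0: 0, 1: 4, 2: 7, 3: 12, 4: 13}
Shortest distance to 1 = 4, path = [0, 1]


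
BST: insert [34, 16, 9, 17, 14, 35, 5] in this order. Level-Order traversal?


Root = 34; build tree by BST insertion.
Level-Order traversal: [34, 16, 35, 9, 17, 5, 14]


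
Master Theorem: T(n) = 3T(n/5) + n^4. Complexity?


a=3, b=5, c=4. log_5(3)=0.683 < c=4. Case 3: O(n^c) = O(n^4)
Complexity: O(n^4)


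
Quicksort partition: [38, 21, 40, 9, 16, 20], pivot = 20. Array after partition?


Elements <= 20 go left of pivot.
Result: [9, 16, 20, 38, 21, 40], pivot at index 2


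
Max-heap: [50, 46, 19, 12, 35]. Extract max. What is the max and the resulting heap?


Max = 50
Replace root with last, heapify down
Resulting heap: [46, 35, 19, 12]


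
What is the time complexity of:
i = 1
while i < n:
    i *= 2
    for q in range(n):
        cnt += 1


Per nesting level: O(log n) * O(n) = O(n log n)
Complexity: O(n log n)


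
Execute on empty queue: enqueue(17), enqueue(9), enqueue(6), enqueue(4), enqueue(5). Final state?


enqueue(17) -> [17]
enqueue(9) -> [17, 9]
enqueue(6) -> [17, 9, 6]
enqueue(4) -> [17, 9, 6, 4]
enqueue(5) -> [17, 9, 6, 4, 5]
Final queue (front to back): [17, 9, 6, 4, 5]


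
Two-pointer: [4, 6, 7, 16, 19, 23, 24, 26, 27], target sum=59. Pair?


Two pointers: lo=0, hi=8
No pair sums to 59


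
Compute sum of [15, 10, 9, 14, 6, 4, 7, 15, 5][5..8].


Prefix sums: [0, 15, 25, 34, 48, 54, 58, 65, 80, 85]
Sum[5..8] = prefix[9] - prefix[5] = 85 - 54 = 31


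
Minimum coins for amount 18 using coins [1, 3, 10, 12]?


dp[0]=0; dp[i]=1+min(dp[i-c] for c in coins)
...dp[13]=2, dp[14]=3, dp[15]=2, dp[16]=3, dp[17]=4, dp[18]=3
Minimum coins for 18 = 3


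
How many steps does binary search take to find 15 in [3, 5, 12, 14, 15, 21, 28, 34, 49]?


Search for 15:
[0,8] mid=4 arr[4]=15
Total: 1 comparisons


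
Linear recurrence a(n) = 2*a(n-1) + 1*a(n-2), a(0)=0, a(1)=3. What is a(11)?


Build bottom-up:
...a(9)=2955, a(10)=7134, a(11)=2*7134+1*2955=17223


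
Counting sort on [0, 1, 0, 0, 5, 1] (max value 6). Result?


Count array: [3, 2, 0, 0, 0, 1, 0]
Reconstruct: [0, 0, 0, 1, 1, 5]


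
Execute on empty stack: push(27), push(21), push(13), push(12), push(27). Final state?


push(27) -> [27]
push(21) -> [27, 21]
push(13) -> [27, 21, 13]
push(12) -> [27, 21, 13, 12]
push(27) -> [27, 21, 13, 12, 27]
Final stack (bottom to top): [27, 21, 13, 12, 27]


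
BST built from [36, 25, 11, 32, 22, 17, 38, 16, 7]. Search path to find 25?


BST root = 36
Search for 25: compare at each node
Path: [36, 25]


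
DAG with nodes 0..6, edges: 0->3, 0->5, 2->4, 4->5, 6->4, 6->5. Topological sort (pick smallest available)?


Kahn's algorithm, process smallest node first
Order: [0, 1, 2, 3, 6, 4, 5]


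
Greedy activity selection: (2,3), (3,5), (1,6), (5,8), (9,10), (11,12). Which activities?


Greedy: pick earliest-ending, then skip overlaps.
Selected (5 activities): [(2, 3), (3, 5), (5, 8), (9, 10), (11, 12)]


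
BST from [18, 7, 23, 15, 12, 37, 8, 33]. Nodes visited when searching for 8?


BST root = 18
Search for 8: compare at each node
Path: [18, 7, 15, 12, 8]


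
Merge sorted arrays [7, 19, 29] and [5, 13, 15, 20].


Compare heads, take smaller each step.
Merged: [5, 7, 13, 15, 19, 20, 29]


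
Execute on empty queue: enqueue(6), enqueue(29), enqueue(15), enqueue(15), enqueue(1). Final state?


enqueue(6) -> [6]
enqueue(29) -> [6, 29]
enqueue(15) -> [6, 29, 15]
enqueue(15) -> [6, 29, 15, 15]
enqueue(1) -> [6, 29, 15, 15, 1]
Final queue (front to back): [6, 29, 15, 15, 1]


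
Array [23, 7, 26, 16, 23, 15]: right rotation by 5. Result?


Right rotate by 5: [7, 26, 16, 23, 15, 23]


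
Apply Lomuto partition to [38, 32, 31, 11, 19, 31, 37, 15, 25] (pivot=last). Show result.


Elements <= 25 go left of pivot.
Result: [11, 19, 15, 25, 32, 31, 37, 31, 38], pivot at index 3


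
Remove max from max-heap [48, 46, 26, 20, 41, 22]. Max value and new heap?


Max = 48
Replace root with last, heapify down
Resulting heap: [46, 41, 26, 20, 22]


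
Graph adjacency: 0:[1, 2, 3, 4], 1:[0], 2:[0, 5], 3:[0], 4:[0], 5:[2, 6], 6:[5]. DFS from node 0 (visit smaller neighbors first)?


DFS stack-based: start with [0]
Visit order: [0, 1, 2, 5, 6, 3, 4]


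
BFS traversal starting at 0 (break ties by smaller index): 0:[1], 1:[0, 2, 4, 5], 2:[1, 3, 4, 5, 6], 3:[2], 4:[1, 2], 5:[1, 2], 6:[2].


BFS queue: start with [0]
Visit order: [0, 1, 2, 4, 5, 3, 6]


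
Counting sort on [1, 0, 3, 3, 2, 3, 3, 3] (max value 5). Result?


Count array: [1, 1, 1, 5, 0, 0]
Reconstruct: [0, 1, 2, 3, 3, 3, 3, 3]


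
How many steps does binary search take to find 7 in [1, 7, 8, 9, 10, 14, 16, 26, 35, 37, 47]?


Search for 7:
[0,10] mid=5 arr[5]=14
[0,4] mid=2 arr[2]=8
[0,1] mid=0 arr[0]=1
[1,1] mid=1 arr[1]=7
Total: 4 comparisons


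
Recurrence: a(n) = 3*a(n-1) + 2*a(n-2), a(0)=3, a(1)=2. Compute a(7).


Build bottom-up:
...a(5)=512, a(6)=1824, a(7)=3*1824+2*512=6496


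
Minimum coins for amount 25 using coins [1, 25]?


dp[0]=0; dp[i]=1+min(dp[i-c] for c in coins)
...dp[20]=20, dp[21]=21, dp[22]=22, dp[23]=23, dp[24]=24, dp[25]=1
Minimum coins for 25 = 1


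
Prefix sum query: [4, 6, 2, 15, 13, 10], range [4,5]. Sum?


Prefix sums: [0, 4, 10, 12, 27, 40, 50]
Sum[4..5] = prefix[6] - prefix[4] = 50 - 27 = 23


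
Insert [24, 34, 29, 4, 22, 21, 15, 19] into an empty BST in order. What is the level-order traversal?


Root = 24; build tree by BST insertion.
Level-Order traversal: [24, 4, 34, 22, 29, 21, 15, 19]


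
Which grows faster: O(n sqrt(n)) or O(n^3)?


n^1.5 grows slower than cubic
O(n sqrt(n)) is asymptotically smaller; O(n^3) grows faster


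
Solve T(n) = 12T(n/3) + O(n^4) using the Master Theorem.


a=12, b=3, c=4. log_3(12)=2.262 < c=4. Case 3: O(n^c) = O(n^4)
Complexity: O(n^4)


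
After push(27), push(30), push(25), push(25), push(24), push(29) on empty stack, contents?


push(27) -> [27]
push(30) -> [27, 30]
push(25) -> [27, 30, 25]
push(25) -> [27, 30, 25, 25]
push(24) -> [27, 30, 25, 25, 24]
push(29) -> [27, 30, 25, 25, 24, 29]
Final stack (bottom to top): [27, 30, 25, 25, 24, 29]


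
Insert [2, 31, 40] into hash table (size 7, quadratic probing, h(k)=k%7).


Insertions: 2->slot 2; 31->slot 3; 40->slot 5
Table: [None, None, 2, 31, None, 40, None]


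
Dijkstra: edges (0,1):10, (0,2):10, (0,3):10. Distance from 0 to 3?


Dijkstra from 0:
Distances: {0: 0, 1: 10, 2: 10, 3: 10}
Shortest distance to 3 = 10, path = [0, 3]


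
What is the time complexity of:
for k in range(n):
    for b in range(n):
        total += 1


Per nesting level: O(n) * O(n) = O(n^2)
Complexity: O(n^2)


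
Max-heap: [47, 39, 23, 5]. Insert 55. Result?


Append 55: [47, 39, 23, 5, 55]
Bubble up: swap idx 4(55) with idx 1(39); swap idx 1(55) with idx 0(47)
Result: [55, 47, 23, 5, 39]


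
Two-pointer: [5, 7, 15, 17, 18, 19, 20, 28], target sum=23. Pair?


Two pointers: lo=0, hi=7
Found pair: (5, 18) summing to 23


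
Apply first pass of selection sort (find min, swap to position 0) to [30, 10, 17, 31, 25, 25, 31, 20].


After one pass: [10, 30, 17, 31, 25, 25, 31, 20]


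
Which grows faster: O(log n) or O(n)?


logarithmic grows slower than linear
O(log n) is asymptotically smaller; O(n) grows faster


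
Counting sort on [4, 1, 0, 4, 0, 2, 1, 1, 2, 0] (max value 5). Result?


Count array: [3, 3, 2, 0, 2, 0]
Reconstruct: [0, 0, 0, 1, 1, 1, 2, 2, 4, 4]


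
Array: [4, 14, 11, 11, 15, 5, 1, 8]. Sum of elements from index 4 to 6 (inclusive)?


Prefix sums: [0, 4, 18, 29, 40, 55, 60, 61, 69]
Sum[4..6] = prefix[7] - prefix[4] = 61 - 40 = 21


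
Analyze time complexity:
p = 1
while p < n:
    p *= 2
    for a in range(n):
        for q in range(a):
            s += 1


Per nesting level: O(log n) * O(n) * O(n) [triangular over a] = O(n^2 log n)
Complexity: O(n^2 log n)


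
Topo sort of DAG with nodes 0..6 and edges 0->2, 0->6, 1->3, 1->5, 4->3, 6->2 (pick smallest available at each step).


Kahn's algorithm, process smallest node first
Order: [0, 1, 4, 3, 5, 6, 2]


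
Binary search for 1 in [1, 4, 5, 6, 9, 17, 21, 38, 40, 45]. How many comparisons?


Search for 1:
[0,9] mid=4 arr[4]=9
[0,3] mid=1 arr[1]=4
[0,0] mid=0 arr[0]=1
Total: 3 comparisons


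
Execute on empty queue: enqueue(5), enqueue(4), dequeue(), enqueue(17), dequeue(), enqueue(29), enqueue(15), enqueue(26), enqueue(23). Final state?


enqueue(5) -> [5]
enqueue(4) -> [5, 4]
dequeue() returns 5 -> [4]
enqueue(17) -> [4, 17]
dequeue() returns 4 -> [17]
enqueue(29) -> [17, 29]
enqueue(15) -> [17, 29, 15]
enqueue(26) -> [17, 29, 15, 26]
enqueue(23) -> [17, 29, 15, 26, 23]
Final queue (front to back): [17, 29, 15, 26, 23]


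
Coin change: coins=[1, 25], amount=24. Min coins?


dp[0]=0; dp[i]=1+min(dp[i-c] for c in coins)
...dp[19]=19, dp[20]=20, dp[21]=21, dp[22]=22, dp[23]=23, dp[24]=24
Minimum coins for 24 = 24


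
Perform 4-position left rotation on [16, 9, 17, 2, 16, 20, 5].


Left rotate by 4: [16, 20, 5, 16, 9, 17, 2]


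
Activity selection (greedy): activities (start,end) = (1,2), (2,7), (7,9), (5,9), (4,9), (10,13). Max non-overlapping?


Greedy: pick earliest-ending, then skip overlaps.
Selected (4 activities): [(1, 2), (2, 7), (7, 9), (10, 13)]


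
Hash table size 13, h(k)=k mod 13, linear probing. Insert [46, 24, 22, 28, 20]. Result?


Insertions: 46->slot 7; 24->slot 11; 22->slot 9; 28->slot 2; 20->slot 8
Table: [None, None, 28, None, None, None, None, 46, 20, 22, None, 24, None]


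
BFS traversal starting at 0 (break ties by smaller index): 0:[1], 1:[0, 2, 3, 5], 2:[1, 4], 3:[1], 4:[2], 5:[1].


BFS queue: start with [0]
Visit order: [0, 1, 2, 3, 5, 4]


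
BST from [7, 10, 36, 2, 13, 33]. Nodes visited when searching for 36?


BST root = 7
Search for 36: compare at each node
Path: [7, 10, 36]


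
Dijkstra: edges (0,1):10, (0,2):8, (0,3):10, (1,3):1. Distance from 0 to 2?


Dijkstra from 0:
Distances: {0: 0, 1: 10, 2: 8, 3: 10}
Shortest distance to 2 = 8, path = [0, 2]


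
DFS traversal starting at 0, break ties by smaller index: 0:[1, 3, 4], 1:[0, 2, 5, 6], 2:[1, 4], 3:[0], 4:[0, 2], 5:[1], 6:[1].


DFS stack-based: start with [0]
Visit order: [0, 1, 2, 4, 5, 6, 3]


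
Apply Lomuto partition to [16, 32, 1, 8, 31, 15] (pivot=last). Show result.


Elements <= 15 go left of pivot.
Result: [1, 8, 15, 32, 31, 16], pivot at index 2


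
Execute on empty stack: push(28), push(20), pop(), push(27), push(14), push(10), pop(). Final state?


push(28) -> [28]
push(20) -> [28, 20]
pop() returns 20 -> [28]
push(27) -> [28, 27]
push(14) -> [28, 27, 14]
push(10) -> [28, 27, 14, 10]
pop() returns 10 -> [28, 27, 14]
Final stack (bottom to top): [28, 27, 14]


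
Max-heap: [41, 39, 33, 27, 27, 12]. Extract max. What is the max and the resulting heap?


Max = 41
Replace root with last, heapify down
Resulting heap: [39, 27, 33, 12, 27]


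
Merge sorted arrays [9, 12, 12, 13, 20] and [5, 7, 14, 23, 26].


Compare heads, take smaller each step.
Merged: [5, 7, 9, 12, 12, 13, 14, 20, 23, 26]


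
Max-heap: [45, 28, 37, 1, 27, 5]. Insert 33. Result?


Append 33: [45, 28, 37, 1, 27, 5, 33]
Bubble up: no swaps needed
Result: [45, 28, 37, 1, 27, 5, 33]


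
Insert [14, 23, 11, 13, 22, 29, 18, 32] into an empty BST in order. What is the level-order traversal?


Root = 14; build tree by BST insertion.
Level-Order traversal: [14, 11, 23, 13, 22, 29, 18, 32]


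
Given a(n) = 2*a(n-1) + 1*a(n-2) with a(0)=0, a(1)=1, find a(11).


Build bottom-up:
...a(9)=985, a(10)=2378, a(11)=2*2378+1*985=5741


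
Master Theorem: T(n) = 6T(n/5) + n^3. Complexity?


a=6, b=5, c=3. log_5(6)=1.113 < c=3. Case 3: O(n^c) = O(n^3)
Complexity: O(n^3)


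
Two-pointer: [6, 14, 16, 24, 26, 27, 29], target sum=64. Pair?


Two pointers: lo=0, hi=6
No pair sums to 64


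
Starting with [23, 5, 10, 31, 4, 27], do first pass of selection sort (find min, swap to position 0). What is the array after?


After one pass: [4, 5, 10, 31, 23, 27]


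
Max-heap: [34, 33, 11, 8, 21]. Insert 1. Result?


Append 1: [34, 33, 11, 8, 21, 1]
Bubble up: no swaps needed
Result: [34, 33, 11, 8, 21, 1]


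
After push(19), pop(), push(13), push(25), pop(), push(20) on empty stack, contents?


push(19) -> [19]
pop() returns 19 -> []
push(13) -> [13]
push(25) -> [13, 25]
pop() returns 25 -> [13]
push(20) -> [13, 20]
Final stack (bottom to top): [13, 20]


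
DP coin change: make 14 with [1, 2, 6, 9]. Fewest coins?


dp[0]=0; dp[i]=1+min(dp[i-c] for c in coins)
...dp[9]=1, dp[10]=2, dp[11]=2, dp[12]=2, dp[13]=3, dp[14]=3
Minimum coins for 14 = 3


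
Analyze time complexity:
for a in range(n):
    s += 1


Per nesting level: O(n) = O(n)
Complexity: O(n)


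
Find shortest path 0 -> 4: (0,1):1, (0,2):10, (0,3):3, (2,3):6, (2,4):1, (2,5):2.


Dijkstra from 0:
Distances: {0: 0, 1: 1, 2: 9, 3: 3, 4: 10, 5: 11}
Shortest distance to 4 = 10, path = [0, 3, 2, 4]


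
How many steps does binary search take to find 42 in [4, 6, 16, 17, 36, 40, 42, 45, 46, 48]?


Search for 42:
[0,9] mid=4 arr[4]=36
[5,9] mid=7 arr[7]=45
[5,6] mid=5 arr[5]=40
[6,6] mid=6 arr[6]=42
Total: 4 comparisons


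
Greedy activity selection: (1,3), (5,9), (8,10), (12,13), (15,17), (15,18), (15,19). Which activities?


Greedy: pick earliest-ending, then skip overlaps.
Selected (4 activities): [(1, 3), (5, 9), (12, 13), (15, 17)]


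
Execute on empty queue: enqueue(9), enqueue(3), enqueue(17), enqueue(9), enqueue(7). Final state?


enqueue(9) -> [9]
enqueue(3) -> [9, 3]
enqueue(17) -> [9, 3, 17]
enqueue(9) -> [9, 3, 17, 9]
enqueue(7) -> [9, 3, 17, 9, 7]
Final queue (front to back): [9, 3, 17, 9, 7]


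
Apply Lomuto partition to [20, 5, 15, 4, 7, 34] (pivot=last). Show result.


Elements <= 34 go left of pivot.
Result: [20, 5, 15, 4, 7, 34], pivot at index 5


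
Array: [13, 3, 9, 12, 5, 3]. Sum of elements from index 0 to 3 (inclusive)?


Prefix sums: [0, 13, 16, 25, 37, 42, 45]
Sum[0..3] = prefix[4] - prefix[0] = 37 - 0 = 37


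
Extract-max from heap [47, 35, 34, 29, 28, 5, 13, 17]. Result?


Max = 47
Replace root with last, heapify down
Resulting heap: [35, 29, 34, 17, 28, 5, 13]


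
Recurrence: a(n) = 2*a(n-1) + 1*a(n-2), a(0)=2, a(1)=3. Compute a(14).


Build bottom-up:
...a(12)=53062, a(13)=128103, a(14)=2*128103+1*53062=309268


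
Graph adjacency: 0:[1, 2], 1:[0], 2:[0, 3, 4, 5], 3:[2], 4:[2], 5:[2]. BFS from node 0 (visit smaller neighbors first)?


BFS queue: start with [0]
Visit order: [0, 1, 2, 3, 4, 5]


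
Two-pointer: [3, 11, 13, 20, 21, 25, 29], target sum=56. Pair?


Two pointers: lo=0, hi=6
No pair sums to 56


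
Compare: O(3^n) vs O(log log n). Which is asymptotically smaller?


double-logarithmic grows slower than exponential (base 3)
O(log log n) is asymptotically smaller; O(3^n) grows faster


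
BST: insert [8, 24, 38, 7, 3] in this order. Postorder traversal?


Root = 8; build tree by BST insertion.
Postorder traversal: [3, 7, 38, 24, 8]


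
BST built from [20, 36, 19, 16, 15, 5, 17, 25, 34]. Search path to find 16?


BST root = 20
Search for 16: compare at each node
Path: [20, 19, 16]


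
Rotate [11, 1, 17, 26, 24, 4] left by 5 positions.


Left rotate by 5: [4, 11, 1, 17, 26, 24]


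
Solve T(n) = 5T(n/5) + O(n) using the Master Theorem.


a=5, b=5, c=1. log_5(5)=1 = c=1. Case 2: O(n^c log n) = O(n log n)
Complexity: O(n log n)


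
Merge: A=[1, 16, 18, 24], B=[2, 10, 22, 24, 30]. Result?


Compare heads, take smaller each step.
Merged: [1, 2, 10, 16, 18, 22, 24, 24, 30]


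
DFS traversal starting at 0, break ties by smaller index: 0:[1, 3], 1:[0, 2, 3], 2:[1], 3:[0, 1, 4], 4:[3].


DFS stack-based: start with [0]
Visit order: [0, 1, 2, 3, 4]


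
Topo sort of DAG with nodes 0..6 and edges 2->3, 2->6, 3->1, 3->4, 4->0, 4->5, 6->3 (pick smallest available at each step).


Kahn's algorithm, process smallest node first
Order: [2, 6, 3, 1, 4, 0, 5]


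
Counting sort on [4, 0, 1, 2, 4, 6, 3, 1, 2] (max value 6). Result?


Count array: [1, 2, 2, 1, 2, 0, 1]
Reconstruct: [0, 1, 1, 2, 2, 3, 4, 4, 6]


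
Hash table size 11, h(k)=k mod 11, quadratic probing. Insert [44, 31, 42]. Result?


Insertions: 44->slot 0; 31->slot 9; 42->slot 10
Table: [44, None, None, None, None, None, None, None, None, 31, 42]


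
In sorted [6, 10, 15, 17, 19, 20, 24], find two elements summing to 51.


Two pointers: lo=0, hi=6
No pair sums to 51


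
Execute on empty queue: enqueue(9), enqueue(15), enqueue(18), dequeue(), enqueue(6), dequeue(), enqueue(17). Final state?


enqueue(9) -> [9]
enqueue(15) -> [9, 15]
enqueue(18) -> [9, 15, 18]
dequeue() returns 9 -> [15, 18]
enqueue(6) -> [15, 18, 6]
dequeue() returns 15 -> [18, 6]
enqueue(17) -> [18, 6, 17]
Final queue (front to back): [18, 6, 17]


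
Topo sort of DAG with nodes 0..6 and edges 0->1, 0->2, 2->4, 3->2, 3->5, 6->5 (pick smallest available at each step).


Kahn's algorithm, process smallest node first
Order: [0, 1, 3, 2, 4, 6, 5]


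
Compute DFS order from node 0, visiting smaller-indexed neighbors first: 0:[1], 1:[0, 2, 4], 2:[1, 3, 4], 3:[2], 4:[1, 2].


DFS stack-based: start with [0]
Visit order: [0, 1, 2, 3, 4]


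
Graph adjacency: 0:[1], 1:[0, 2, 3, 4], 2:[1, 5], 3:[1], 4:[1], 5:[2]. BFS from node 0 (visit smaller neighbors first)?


BFS queue: start with [0]
Visit order: [0, 1, 2, 3, 4, 5]


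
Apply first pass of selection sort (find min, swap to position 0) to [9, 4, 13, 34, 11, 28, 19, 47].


After one pass: [4, 9, 13, 34, 11, 28, 19, 47]


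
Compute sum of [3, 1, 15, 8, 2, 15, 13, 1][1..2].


Prefix sums: [0, 3, 4, 19, 27, 29, 44, 57, 58]
Sum[1..2] = prefix[3] - prefix[1] = 19 - 3 = 16


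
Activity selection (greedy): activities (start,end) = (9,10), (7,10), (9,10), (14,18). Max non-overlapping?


Greedy: pick earliest-ending, then skip overlaps.
Selected (2 activities): [(9, 10), (14, 18)]


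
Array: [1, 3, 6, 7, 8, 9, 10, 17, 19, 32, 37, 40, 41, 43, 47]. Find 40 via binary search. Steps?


Search for 40:
[0,14] mid=7 arr[7]=17
[8,14] mid=11 arr[11]=40
Total: 2 comparisons


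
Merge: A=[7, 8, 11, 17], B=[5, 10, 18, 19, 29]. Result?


Compare heads, take smaller each step.
Merged: [5, 7, 8, 10, 11, 17, 18, 19, 29]


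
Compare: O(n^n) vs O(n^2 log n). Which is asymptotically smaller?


n^2 log n grows slower than n^n
O(n^2 log n) is asymptotically smaller; O(n^n) grows faster


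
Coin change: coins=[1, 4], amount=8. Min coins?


dp[0]=0; dp[i]=1+min(dp[i-c] for c in coins)
...dp[3]=3, dp[4]=1, dp[5]=2, dp[6]=3, dp[7]=4, dp[8]=2
Minimum coins for 8 = 2


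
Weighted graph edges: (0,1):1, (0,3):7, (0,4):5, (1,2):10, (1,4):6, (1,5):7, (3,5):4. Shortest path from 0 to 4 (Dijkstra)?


Dijkstra from 0:
Distances: {0: 0, 1: 1, 2: 11, 3: 7, 4: 5, 5: 8}
Shortest distance to 4 = 5, path = [0, 4]


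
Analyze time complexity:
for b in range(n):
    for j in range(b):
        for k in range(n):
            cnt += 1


Per nesting level: O(n) * O(n) [triangular over b] * O(n) = O(n^3)
Complexity: O(n^3)


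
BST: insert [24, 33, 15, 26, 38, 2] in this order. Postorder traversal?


Root = 24; build tree by BST insertion.
Postorder traversal: [2, 15, 26, 38, 33, 24]


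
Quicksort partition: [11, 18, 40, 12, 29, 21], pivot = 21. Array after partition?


Elements <= 21 go left of pivot.
Result: [11, 18, 12, 21, 29, 40], pivot at index 3


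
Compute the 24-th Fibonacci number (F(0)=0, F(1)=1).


F(n)=F(n-1)+F(n-2)
...F(22)=17711, F(23)=28657, F(24)=46368


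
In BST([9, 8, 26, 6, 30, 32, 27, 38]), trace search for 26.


BST root = 9
Search for 26: compare at each node
Path: [9, 26]


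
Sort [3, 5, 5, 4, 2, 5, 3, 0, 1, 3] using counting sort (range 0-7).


Count array: [1, 1, 1, 3, 1, 3, 0, 0]
Reconstruct: [0, 1, 2, 3, 3, 3, 4, 5, 5, 5]


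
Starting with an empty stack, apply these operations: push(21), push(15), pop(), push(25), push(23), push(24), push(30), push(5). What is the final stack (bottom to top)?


push(21) -> [21]
push(15) -> [21, 15]
pop() returns 15 -> [21]
push(25) -> [21, 25]
push(23) -> [21, 25, 23]
push(24) -> [21, 25, 23, 24]
push(30) -> [21, 25, 23, 24, 30]
push(5) -> [21, 25, 23, 24, 30, 5]
Final stack (bottom to top): [21, 25, 23, 24, 30, 5]


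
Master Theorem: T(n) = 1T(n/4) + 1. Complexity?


a=1, b=4, c=0. log_4(1)=0 = c=0. Case 2: O(n^c log n) = O(log n)
Complexity: O(log n)


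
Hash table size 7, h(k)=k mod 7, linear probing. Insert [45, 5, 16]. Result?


Insertions: 45->slot 3; 5->slot 5; 16->slot 2
Table: [None, None, 16, 45, None, 5, None]


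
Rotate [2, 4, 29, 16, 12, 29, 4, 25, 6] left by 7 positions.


Left rotate by 7: [25, 6, 2, 4, 29, 16, 12, 29, 4]


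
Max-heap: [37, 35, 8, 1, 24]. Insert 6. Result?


Append 6: [37, 35, 8, 1, 24, 6]
Bubble up: no swaps needed
Result: [37, 35, 8, 1, 24, 6]


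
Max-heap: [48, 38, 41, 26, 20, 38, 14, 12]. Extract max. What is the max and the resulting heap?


Max = 48
Replace root with last, heapify down
Resulting heap: [41, 38, 38, 26, 20, 12, 14]


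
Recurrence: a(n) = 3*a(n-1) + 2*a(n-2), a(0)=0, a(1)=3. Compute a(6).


Build bottom-up:
...a(4)=117, a(5)=417, a(6)=3*417+2*117=1485


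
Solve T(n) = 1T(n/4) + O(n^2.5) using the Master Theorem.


a=1, b=4, c=2.5. log_4(1)=0 < c=2.5. Case 3: O(n^c) = O(n^2.500)
Complexity: O(n^2.500)


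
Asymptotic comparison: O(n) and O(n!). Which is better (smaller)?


linear grows slower than factorial
O(n) is asymptotically smaller; O(n!) grows faster


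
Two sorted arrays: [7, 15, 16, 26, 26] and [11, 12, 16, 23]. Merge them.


Compare heads, take smaller each step.
Merged: [7, 11, 12, 15, 16, 16, 23, 26, 26]


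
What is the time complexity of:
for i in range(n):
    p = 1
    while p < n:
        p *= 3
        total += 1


Per nesting level: O(n) * O(log n) = O(n log n)
Complexity: O(n log n)


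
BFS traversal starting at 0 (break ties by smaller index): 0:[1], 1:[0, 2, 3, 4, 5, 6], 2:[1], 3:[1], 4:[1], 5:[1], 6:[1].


BFS queue: start with [0]
Visit order: [0, 1, 2, 3, 4, 5, 6]


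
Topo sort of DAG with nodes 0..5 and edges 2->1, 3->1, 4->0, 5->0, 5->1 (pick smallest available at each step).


Kahn's algorithm, process smallest node first
Order: [2, 3, 4, 5, 0, 1]


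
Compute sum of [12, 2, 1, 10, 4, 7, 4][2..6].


Prefix sums: [0, 12, 14, 15, 25, 29, 36, 40]
Sum[2..6] = prefix[7] - prefix[2] = 40 - 14 = 26


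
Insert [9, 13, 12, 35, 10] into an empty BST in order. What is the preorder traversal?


Root = 9; build tree by BST insertion.
Preorder traversal: [9, 13, 12, 10, 35]


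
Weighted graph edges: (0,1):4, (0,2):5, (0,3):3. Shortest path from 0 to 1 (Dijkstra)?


Dijkstra from 0:
Distances: {0: 0, 1: 4, 2: 5, 3: 3}
Shortest distance to 1 = 4, path = [0, 1]


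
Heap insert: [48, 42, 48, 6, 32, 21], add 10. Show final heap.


Append 10: [48, 42, 48, 6, 32, 21, 10]
Bubble up: no swaps needed
Result: [48, 42, 48, 6, 32, 21, 10]


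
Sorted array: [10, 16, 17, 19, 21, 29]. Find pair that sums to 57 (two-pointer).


Two pointers: lo=0, hi=5
No pair sums to 57


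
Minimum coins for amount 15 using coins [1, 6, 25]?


dp[0]=0; dp[i]=1+min(dp[i-c] for c in coins)
...dp[10]=5, dp[11]=6, dp[12]=2, dp[13]=3, dp[14]=4, dp[15]=5
Minimum coins for 15 = 5


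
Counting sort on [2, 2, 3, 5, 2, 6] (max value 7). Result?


Count array: [0, 0, 3, 1, 0, 1, 1, 0]
Reconstruct: [2, 2, 2, 3, 5, 6]


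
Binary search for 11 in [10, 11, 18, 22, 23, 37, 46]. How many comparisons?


Search for 11:
[0,6] mid=3 arr[3]=22
[0,2] mid=1 arr[1]=11
Total: 2 comparisons


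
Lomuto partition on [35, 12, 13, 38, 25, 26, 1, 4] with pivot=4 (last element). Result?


Elements <= 4 go left of pivot.
Result: [1, 4, 13, 38, 25, 26, 35, 12], pivot at index 1


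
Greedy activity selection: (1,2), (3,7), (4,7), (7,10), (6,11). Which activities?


Greedy: pick earliest-ending, then skip overlaps.
Selected (3 activities): [(1, 2), (3, 7), (7, 10)]


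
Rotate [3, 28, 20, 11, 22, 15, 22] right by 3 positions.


Right rotate by 3: [22, 15, 22, 3, 28, 20, 11]


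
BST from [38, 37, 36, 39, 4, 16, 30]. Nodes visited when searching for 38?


BST root = 38
Search for 38: compare at each node
Path: [38]


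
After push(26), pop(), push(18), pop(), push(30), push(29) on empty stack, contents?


push(26) -> [26]
pop() returns 26 -> []
push(18) -> [18]
pop() returns 18 -> []
push(30) -> [30]
push(29) -> [30, 29]
Final stack (bottom to top): [30, 29]


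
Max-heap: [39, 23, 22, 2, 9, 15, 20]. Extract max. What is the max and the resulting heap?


Max = 39
Replace root with last, heapify down
Resulting heap: [23, 20, 22, 2, 9, 15]


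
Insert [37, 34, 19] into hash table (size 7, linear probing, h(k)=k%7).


Insertions: 37->slot 2; 34->slot 6; 19->slot 5
Table: [None, None, 37, None, None, 19, 34]


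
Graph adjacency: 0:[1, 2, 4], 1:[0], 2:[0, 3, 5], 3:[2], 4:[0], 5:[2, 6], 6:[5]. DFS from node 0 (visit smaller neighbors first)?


DFS stack-based: start with [0]
Visit order: [0, 1, 2, 3, 5, 6, 4]


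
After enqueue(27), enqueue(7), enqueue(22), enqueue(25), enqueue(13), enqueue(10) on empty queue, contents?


enqueue(27) -> [27]
enqueue(7) -> [27, 7]
enqueue(22) -> [27, 7, 22]
enqueue(25) -> [27, 7, 22, 25]
enqueue(13) -> [27, 7, 22, 25, 13]
enqueue(10) -> [27, 7, 22, 25, 13, 10]
Final queue (front to back): [27, 7, 22, 25, 13, 10]


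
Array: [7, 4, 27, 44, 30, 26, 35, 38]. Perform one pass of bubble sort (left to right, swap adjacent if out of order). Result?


After one pass: [4, 7, 27, 30, 26, 35, 38, 44]


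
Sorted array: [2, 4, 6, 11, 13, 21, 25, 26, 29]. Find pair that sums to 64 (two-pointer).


Two pointers: lo=0, hi=8
No pair sums to 64


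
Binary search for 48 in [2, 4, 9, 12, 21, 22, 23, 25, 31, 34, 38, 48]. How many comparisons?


Search for 48:
[0,11] mid=5 arr[5]=22
[6,11] mid=8 arr[8]=31
[9,11] mid=10 arr[10]=38
[11,11] mid=11 arr[11]=48
Total: 4 comparisons


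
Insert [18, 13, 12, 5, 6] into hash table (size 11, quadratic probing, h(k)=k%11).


Insertions: 18->slot 7; 13->slot 2; 12->slot 1; 5->slot 5; 6->slot 6
Table: [None, 12, 13, None, None, 5, 6, 18, None, None, None]


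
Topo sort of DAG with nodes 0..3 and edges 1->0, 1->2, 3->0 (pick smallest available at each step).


Kahn's algorithm, process smallest node first
Order: [1, 2, 3, 0]
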